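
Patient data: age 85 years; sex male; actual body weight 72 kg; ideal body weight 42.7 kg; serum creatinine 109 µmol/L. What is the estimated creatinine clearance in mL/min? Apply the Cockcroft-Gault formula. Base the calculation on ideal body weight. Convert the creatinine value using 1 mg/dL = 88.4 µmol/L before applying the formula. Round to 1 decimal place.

26.5 mL/min

SCr = 109 / 88.4 = 1.233 mg/dL
CrCl = (140 − 85) × 42.7 / (72 × 1.233) = 2348.5 / 88.78 ≈ 26.5 mL/min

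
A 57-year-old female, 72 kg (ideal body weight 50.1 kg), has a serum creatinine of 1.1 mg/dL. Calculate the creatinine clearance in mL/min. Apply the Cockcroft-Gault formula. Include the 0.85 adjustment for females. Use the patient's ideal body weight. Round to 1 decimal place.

44.6 mL/min

CrCl = (140 − 57) × 50.1 / (72 × 1.1) × 0.85 = 4158.3 / 79.20 × 0.85 ≈ 44.6 mL/min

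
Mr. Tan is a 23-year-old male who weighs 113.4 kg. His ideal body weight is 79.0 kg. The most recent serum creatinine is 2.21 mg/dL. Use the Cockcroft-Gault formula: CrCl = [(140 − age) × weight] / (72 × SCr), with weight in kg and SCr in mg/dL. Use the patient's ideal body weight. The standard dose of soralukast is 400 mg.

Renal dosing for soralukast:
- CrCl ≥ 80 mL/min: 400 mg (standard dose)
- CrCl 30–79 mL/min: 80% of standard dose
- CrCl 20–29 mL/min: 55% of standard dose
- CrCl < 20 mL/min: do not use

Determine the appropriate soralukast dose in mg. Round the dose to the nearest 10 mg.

CrCl = (140 − 23) × 79 / (72 × 2.21) = 9243.0 / 159.12 ≈ 58.1 mL/min
CrCl ≈ 58 mL/min → bracket 30–79 mL/min.
80% of 400 mg = 320 mg

320 mg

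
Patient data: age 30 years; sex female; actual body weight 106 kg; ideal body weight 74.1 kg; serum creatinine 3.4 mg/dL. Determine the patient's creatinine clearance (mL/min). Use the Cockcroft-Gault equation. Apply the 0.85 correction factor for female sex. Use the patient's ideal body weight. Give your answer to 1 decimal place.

CrCl = (140 − 30) × 74.1 / (72 × 3.4) × 0.85 = 8151.0 / 244.80 × 0.85 ≈ 28.3 mL/min

28.3 mL/min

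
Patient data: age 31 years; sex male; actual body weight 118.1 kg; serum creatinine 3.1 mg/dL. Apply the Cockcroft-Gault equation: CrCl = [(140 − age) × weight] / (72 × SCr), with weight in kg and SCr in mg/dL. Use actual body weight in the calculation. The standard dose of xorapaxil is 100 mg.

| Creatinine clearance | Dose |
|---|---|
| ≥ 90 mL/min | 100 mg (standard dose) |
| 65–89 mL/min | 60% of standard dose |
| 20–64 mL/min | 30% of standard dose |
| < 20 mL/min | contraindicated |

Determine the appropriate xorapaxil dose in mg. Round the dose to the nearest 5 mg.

CrCl = (140 − 31) × 118.1 / (72 × 3.1) = 12872.9 / 223.20 ≈ 57.7 mL/min
CrCl ≈ 58 mL/min → bracket 20–64 mL/min.
30% of 100 mg = 30 mg

30 mg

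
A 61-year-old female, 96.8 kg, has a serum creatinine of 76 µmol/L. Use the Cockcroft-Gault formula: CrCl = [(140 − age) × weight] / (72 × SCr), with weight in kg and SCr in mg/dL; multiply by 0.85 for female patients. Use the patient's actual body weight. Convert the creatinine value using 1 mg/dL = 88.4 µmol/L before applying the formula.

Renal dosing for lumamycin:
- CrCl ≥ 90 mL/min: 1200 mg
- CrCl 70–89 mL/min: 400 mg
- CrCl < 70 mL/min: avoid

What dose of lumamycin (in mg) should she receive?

1200 mg

SCr = 76 / 88.4 = 0.86 mg/dL
CrCl = (140 − 61) × 96.8 / (72 × 0.86) × 0.85 = 7647.2 / 61.92 × 0.85 ≈ 105.0 mL/min
CrCl ≈ 105 mL/min → bracket ≥ 90 mL/min.
Dose for this bracket: 1200 mg.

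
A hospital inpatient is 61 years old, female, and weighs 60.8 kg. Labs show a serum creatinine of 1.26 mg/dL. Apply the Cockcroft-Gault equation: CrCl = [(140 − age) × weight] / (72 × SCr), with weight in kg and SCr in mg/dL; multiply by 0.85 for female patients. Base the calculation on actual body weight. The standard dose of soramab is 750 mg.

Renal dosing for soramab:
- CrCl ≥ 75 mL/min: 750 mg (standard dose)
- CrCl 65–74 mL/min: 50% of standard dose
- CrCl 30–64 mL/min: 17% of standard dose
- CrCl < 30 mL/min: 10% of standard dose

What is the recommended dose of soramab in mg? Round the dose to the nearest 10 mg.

130 mg

CrCl = (140 − 61) × 60.8 / (72 × 1.26) × 0.85 = 4803.2 / 90.72 × 0.85 ≈ 45.0 mL/min
CrCl ≈ 45 mL/min → bracket 30–64 mL/min.
17% of 750 mg = 127.5 mg → 130 mg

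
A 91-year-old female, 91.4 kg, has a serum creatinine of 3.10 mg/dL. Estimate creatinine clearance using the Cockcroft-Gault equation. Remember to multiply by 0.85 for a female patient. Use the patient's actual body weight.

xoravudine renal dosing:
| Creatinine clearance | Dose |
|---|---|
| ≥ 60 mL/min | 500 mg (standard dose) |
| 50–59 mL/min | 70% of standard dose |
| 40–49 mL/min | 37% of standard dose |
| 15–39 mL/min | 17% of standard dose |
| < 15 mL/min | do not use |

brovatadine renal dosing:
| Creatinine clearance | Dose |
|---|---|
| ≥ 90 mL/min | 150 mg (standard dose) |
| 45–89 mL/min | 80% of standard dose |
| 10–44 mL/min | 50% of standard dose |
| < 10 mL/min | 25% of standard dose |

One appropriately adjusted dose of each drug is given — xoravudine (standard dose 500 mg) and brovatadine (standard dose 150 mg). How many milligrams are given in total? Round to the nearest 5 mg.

160 mg

CrCl = (140 − 91) × 91.4 / (72 × 3.1) × 0.85 = 4478.6 / 223.20 × 0.85 ≈ 17.1 mL/min
CrCl ≈ 17 mL/min.
xoravudine: 15–39 mL/min → 17% of 500 mg = 85 mg.
brovatadine: 10–44 mL/min → 50% of 150 mg = 75 mg.
Total = 85 + 75 = 160 mg.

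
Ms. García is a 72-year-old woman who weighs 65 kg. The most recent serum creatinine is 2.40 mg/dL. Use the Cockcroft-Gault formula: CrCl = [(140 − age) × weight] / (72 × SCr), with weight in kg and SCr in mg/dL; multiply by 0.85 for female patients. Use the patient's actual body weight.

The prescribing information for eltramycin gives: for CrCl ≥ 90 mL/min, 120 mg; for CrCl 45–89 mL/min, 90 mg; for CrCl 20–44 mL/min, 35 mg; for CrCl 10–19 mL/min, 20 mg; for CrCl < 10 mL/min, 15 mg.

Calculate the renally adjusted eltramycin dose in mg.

35 mg

CrCl = (140 − 72) × 65 / (72 × 2.4) × 0.85 = 4420.0 / 172.80 × 0.85 ≈ 21.7 mL/min
CrCl ≈ 22 mL/min → bracket 20–44 mL/min.
Dose for this bracket: 35 mg.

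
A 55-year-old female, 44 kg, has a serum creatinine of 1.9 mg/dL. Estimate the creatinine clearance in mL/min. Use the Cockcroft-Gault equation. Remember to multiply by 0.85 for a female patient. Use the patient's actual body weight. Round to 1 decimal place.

23.2 mL/min

CrCl = (140 − 55) × 44 / (72 × 1.9) × 0.85 = 3740.0 / 136.80 × 0.85 ≈ 23.2 mL/min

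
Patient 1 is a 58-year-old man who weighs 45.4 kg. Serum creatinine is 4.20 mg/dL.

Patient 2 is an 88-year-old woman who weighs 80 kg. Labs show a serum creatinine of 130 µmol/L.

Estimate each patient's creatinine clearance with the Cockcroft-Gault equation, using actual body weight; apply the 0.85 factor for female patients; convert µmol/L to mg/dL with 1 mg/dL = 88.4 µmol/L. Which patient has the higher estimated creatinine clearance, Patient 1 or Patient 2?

Patient 1: CrCl = (140 − 58) × 45.4 / (72 × 4.2) = 3722.8 / 302.40 ≈ 12.3 mL/min
Patient 2: SCr = 130 / 88.4 = 1.471 mg/dL
Patient 2: CrCl = (140 − 88) × 80 / (72 × 1.471) × 0.85 = 4160.0 / 105.91 × 0.85 ≈ 33.4 mL/min
12.3 vs 33.4 mL/min → Patient 2 is higher.

Patient 2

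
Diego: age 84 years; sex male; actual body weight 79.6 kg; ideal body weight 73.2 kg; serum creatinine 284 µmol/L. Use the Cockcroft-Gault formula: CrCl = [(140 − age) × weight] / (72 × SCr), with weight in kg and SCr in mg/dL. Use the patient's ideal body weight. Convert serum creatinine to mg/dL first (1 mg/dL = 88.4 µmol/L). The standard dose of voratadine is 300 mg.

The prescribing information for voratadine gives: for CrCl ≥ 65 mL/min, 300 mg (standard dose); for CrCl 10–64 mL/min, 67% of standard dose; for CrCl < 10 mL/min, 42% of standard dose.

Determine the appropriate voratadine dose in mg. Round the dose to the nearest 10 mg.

SCr = 284 / 88.4 = 3.213 mg/dL
CrCl = (140 − 84) × 73.2 / (72 × 3.213) = 4099.2 / 231.34 ≈ 17.7 mL/min
CrCl ≈ 18 mL/min → bracket 10–64 mL/min.
67% of 300 mg = 201 mg → 200 mg

200 mg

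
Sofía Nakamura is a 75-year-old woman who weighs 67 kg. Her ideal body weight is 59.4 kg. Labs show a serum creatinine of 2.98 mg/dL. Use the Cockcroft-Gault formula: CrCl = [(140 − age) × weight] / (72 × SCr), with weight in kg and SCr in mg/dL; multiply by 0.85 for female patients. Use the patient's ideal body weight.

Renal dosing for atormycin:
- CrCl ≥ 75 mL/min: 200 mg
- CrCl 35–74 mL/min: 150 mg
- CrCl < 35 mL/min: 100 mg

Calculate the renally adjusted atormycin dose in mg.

CrCl = (140 − 75) × 59.4 / (72 × 2.98) × 0.85 = 3861.0 / 214.56 × 0.85 ≈ 15.3 mL/min
CrCl ≈ 15 mL/min → bracket < 35 mL/min.
Dose for this bracket: 100 mg.

100 mg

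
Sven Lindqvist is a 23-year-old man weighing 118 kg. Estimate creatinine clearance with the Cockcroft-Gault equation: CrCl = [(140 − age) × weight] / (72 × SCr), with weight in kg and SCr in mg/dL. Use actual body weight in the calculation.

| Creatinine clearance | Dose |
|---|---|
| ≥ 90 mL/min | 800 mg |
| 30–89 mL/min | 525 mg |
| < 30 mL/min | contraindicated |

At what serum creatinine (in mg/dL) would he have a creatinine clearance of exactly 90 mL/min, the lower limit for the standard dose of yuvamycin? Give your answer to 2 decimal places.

Standard dose requires CrCl ≥ 90 mL/min.
Set (140 − 23) × 118 / (72 × SCr) = 90
SCr = (140 − 23) × 118 / (72 × 90) = 2.131 mg/dL

2.13 mg/dL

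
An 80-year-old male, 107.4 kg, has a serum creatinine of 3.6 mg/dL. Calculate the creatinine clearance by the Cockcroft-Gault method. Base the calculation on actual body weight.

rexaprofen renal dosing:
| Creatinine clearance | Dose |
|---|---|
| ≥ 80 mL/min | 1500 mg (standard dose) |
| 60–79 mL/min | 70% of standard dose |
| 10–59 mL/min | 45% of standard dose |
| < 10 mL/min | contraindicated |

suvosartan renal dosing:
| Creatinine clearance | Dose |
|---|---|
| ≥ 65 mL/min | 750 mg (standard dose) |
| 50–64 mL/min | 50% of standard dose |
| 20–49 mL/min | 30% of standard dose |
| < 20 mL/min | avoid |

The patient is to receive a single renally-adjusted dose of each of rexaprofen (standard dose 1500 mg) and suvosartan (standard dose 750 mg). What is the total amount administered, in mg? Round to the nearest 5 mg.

900 mg

CrCl = (140 − 80) × 107.4 / (72 × 3.6) = 6444.0 / 259.20 ≈ 24.9 mL/min
CrCl ≈ 25 mL/min.
rexaprofen: 10–59 mL/min → 45% of 1500 mg = 675 mg.
suvosartan: 20–49 mL/min → 30% of 750 mg = 225 mg.
Total = 675 + 225 = 900 mg.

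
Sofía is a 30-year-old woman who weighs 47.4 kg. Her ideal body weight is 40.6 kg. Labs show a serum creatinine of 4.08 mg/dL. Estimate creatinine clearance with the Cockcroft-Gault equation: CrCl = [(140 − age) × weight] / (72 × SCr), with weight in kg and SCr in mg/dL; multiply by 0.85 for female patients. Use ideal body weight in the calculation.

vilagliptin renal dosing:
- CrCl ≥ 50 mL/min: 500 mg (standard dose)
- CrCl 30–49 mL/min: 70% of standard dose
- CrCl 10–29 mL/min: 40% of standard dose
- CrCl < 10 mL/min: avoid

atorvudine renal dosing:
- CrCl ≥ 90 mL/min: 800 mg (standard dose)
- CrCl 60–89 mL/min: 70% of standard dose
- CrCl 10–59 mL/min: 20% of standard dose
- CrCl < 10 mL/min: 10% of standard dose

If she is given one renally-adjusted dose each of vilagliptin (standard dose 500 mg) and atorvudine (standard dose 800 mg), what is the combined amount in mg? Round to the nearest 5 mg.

360 mg

CrCl = (140 − 30) × 40.6 / (72 × 4.08) × 0.85 = 4466.0 / 293.76 × 0.85 ≈ 12.9 mL/min
CrCl ≈ 13 mL/min.
vilagliptin: 10–29 mL/min → 40% of 500 mg = 200 mg.
atorvudine: 10–59 mL/min → 20% of 800 mg = 160 mg.
Total = 200 + 160 = 360 mg.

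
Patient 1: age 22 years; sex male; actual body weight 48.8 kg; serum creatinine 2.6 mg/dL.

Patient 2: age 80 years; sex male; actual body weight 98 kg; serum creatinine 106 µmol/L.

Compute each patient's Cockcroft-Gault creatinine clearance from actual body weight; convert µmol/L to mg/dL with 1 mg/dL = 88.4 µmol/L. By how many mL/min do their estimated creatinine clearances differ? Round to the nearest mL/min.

Patient 1: CrCl = (140 − 22) × 48.8 / (72 × 2.6) = 5758.4 / 187.20 ≈ 30.8 mL/min
Patient 2: SCr = 106 / 88.4 = 1.199 mg/dL
Patient 2: CrCl = (140 − 80) × 98 / (72 × 1.199) = 5880.0 / 86.33 ≈ 68.1 mL/min
|30.8 − 68.1| = 37.3 mL/min

37 mL/min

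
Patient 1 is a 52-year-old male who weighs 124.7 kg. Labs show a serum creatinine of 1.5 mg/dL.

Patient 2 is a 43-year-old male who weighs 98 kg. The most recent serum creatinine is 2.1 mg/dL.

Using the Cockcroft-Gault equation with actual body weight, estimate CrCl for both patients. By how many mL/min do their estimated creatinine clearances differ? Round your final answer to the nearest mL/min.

Patient 1: CrCl = (140 − 52) × 124.7 / (72 × 1.5) = 10973.6 / 108.00 ≈ 101.6 mL/min
Patient 2: CrCl = (140 − 43) × 98 / (72 × 2.1) = 9506.0 / 151.20 ≈ 62.9 mL/min
|101.6 − 62.9| = 38.7 mL/min

39 mL/min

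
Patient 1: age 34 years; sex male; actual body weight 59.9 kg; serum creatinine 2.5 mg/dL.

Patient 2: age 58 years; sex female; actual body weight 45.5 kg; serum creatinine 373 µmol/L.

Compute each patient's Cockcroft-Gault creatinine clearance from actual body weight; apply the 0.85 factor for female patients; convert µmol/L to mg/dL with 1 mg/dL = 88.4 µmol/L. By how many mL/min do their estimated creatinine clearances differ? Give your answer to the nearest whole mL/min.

25 mL/min

Patient 1: CrCl = (140 − 34) × 59.9 / (72 × 2.5) = 6349.4 / 180.00 ≈ 35.3 mL/min
Patient 2: SCr = 373 / 88.4 = 4.219 mg/dL
Patient 2: CrCl = (140 − 58) × 45.5 / (72 × 4.219) × 0.85 = 3731.0 / 303.77 × 0.85 ≈ 10.4 mL/min
|35.3 − 10.4| = 24.9 mL/min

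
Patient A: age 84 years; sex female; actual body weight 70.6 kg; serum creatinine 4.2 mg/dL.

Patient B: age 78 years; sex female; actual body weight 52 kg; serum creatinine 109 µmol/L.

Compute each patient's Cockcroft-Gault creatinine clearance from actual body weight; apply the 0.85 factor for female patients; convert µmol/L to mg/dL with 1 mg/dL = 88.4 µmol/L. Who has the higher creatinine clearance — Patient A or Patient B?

Patient A: CrCl = (140 − 84) × 70.6 / (72 × 4.2) × 0.85 = 3953.6 / 302.40 × 0.85 ≈ 11.1 mL/min
Patient B: SCr = 109 / 88.4 = 1.233 mg/dL
Patient B: CrCl = (140 − 78) × 52 / (72 × 1.233) × 0.85 = 3224.0 / 88.78 × 0.85 ≈ 30.9 mL/min
11.1 vs 30.9 mL/min → Patient B is higher.

Patient B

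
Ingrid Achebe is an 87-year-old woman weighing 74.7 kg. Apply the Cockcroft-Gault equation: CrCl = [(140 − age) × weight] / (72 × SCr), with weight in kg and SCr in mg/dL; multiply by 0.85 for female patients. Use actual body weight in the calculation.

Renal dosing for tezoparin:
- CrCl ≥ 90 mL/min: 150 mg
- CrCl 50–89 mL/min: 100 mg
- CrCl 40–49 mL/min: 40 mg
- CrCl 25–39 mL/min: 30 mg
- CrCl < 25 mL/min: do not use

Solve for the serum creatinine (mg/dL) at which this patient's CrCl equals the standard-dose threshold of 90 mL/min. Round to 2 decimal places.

Standard dose requires CrCl ≥ 90 mL/min.
Set (140 − 87) × 74.7 × 0.85 / (72 × SCr) = 90
SCr = (140 − 87) × 74.7 × 0.85 / (72 × 90) = 0.519 mg/dL

0.52 mg/dL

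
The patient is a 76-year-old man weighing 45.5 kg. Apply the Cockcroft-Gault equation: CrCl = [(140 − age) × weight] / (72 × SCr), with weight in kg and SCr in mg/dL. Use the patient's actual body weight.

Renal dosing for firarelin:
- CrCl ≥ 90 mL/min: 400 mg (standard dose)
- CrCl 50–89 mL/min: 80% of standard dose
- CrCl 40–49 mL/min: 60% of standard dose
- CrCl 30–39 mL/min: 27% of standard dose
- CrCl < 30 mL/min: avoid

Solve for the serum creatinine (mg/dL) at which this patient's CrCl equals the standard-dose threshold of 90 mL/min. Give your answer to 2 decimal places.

Standard dose requires CrCl ≥ 90 mL/min.
Set (140 − 76) × 45.5 / (72 × SCr) = 90
SCr = (140 − 76) × 45.5 / (72 × 90) = 0.449 mg/dL

0.45 mg/dL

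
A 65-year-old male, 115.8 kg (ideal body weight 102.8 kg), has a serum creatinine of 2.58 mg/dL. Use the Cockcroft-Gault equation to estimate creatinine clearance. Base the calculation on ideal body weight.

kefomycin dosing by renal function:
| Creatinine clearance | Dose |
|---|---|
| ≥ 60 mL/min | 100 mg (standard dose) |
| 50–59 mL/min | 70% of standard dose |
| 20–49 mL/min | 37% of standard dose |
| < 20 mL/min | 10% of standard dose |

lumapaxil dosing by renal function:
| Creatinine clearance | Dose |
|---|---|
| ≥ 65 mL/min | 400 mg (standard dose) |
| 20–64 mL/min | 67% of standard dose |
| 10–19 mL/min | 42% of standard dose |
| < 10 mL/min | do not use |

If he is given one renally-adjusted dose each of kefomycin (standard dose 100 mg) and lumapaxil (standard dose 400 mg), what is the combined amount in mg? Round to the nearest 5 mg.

305 mg

CrCl = (140 − 65) × 102.8 / (72 × 2.58) = 7710.0 / 185.76 ≈ 41.5 mL/min
CrCl ≈ 42 mL/min.
kefomycin: 20–49 mL/min → 37% of 100 mg = 37 mg.
lumapaxil: 20–64 mL/min → 67% of 400 mg = 268 mg.
Total = 37 + 268 = 305 mg.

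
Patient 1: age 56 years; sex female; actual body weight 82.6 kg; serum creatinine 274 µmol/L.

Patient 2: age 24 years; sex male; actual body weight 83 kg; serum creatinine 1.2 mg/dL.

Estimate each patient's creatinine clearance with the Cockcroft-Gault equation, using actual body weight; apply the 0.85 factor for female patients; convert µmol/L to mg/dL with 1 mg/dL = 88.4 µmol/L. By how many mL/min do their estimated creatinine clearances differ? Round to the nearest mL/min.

Patient 1: SCr = 274 / 88.4 = 3.1 mg/dL
Patient 1: CrCl = (140 − 56) × 82.6 / (72 × 3.1) × 0.85 = 6938.4 / 223.20 × 0.85 ≈ 26.4 mL/min
Patient 2: CrCl = (140 − 24) × 83 / (72 × 1.2) = 9628.0 / 86.40 ≈ 111.4 mL/min
|26.4 − 111.4| = 85.0 mL/min

85 mL/min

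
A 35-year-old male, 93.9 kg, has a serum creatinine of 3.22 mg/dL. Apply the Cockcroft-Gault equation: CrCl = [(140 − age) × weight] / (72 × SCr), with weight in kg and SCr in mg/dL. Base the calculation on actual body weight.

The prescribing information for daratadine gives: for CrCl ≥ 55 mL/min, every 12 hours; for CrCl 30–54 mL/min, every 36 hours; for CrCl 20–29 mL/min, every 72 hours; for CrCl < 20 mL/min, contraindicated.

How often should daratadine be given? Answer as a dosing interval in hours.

CrCl = (140 − 35) × 93.9 / (72 × 3.22) = 9859.5 / 231.84 ≈ 42.5 mL/min
CrCl ≈ 43 mL/min → bracket 30–54 mL/min → every 36 hours.

every 36 hours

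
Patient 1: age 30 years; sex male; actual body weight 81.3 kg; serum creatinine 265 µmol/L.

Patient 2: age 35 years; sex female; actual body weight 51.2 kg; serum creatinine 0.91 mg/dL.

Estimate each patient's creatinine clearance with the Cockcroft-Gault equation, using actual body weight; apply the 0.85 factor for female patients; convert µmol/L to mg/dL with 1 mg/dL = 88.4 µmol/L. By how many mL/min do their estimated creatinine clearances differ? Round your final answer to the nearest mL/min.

28 mL/min

Patient 1: SCr = 265 / 88.4 = 2.998 mg/dL
Patient 1: CrCl = (140 − 30) × 81.3 / (72 × 2.998) = 8943.0 / 215.86 ≈ 41.4 mL/min
Patient 2: CrCl = (140 − 35) × 51.2 / (72 × 0.91) × 0.85 = 5376.0 / 65.52 × 0.85 ≈ 69.7 mL/min
|41.4 − 69.7| = 28.3 mL/min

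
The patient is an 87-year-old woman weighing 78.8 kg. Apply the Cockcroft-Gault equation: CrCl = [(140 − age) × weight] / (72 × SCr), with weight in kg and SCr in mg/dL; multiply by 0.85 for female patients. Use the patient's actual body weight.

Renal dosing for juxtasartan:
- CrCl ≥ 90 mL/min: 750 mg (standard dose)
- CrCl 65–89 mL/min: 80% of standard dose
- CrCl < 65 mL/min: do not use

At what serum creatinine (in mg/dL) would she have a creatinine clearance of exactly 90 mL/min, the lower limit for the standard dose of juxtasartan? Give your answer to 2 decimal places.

0.55 mg/dL

Standard dose requires CrCl ≥ 90 mL/min.
Set (140 − 87) × 78.8 × 0.85 / (72 × SCr) = 90
SCr = (140 − 87) × 78.8 × 0.85 / (72 × 90) = 0.548 mg/dL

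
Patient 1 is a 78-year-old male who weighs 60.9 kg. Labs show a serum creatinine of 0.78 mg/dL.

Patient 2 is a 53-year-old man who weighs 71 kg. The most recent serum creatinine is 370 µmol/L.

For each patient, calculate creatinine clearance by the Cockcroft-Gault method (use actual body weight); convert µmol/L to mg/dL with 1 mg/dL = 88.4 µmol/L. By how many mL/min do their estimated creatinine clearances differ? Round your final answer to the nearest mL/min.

47 mL/min

Patient 1: CrCl = (140 − 78) × 60.9 / (72 × 0.78) = 3775.8 / 56.16 ≈ 67.2 mL/min
Patient 2: SCr = 370 / 88.4 = 4.186 mg/dL
Patient 2: CrCl = (140 − 53) × 71 / (72 × 4.186) = 6177.0 / 301.39 ≈ 20.5 mL/min
|67.2 − 20.5| = 46.7 mL/min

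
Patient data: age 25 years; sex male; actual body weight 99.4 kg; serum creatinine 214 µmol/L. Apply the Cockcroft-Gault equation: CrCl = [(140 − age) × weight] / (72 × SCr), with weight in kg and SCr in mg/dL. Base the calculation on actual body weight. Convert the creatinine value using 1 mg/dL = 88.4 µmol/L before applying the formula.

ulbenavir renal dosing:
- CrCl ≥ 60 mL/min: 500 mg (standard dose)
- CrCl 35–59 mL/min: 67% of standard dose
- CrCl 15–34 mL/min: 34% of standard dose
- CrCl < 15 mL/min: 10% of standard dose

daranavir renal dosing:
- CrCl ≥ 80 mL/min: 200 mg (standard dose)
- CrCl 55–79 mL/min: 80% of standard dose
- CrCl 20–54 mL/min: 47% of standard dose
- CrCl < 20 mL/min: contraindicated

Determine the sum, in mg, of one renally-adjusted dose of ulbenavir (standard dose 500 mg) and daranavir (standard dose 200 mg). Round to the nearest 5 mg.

660 mg

SCr = 214 / 88.4 = 2.421 mg/dL
CrCl = (140 − 25) × 99.4 / (72 × 2.421) = 11431.0 / 174.31 ≈ 65.6 mL/min
CrCl ≈ 66 mL/min.
ulbenavir: ≥ 60 mL/min → 100% of 500 mg = 500 mg.
daranavir: 55–79 mL/min → 80% of 200 mg = 160 mg.
Total = 500 + 160 = 660 mg.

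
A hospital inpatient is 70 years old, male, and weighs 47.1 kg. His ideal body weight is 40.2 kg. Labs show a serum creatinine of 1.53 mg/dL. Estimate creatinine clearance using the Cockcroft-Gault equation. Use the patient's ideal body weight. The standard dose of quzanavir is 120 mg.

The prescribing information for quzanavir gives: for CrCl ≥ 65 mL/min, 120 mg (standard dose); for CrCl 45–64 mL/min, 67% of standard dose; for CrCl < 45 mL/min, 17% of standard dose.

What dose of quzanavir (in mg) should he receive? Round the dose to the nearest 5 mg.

20 mg

CrCl = (140 − 70) × 40.2 / (72 × 1.53) = 2814.0 / 110.16 ≈ 25.5 mL/min
CrCl ≈ 26 mL/min → bracket < 45 mL/min.
17% of 120 mg = 20.4 mg → 20 mg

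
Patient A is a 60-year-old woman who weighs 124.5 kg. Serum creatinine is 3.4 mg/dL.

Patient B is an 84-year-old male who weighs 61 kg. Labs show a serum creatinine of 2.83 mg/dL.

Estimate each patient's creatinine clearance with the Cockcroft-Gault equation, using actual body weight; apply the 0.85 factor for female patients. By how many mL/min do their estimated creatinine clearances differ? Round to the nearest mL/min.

18 mL/min

Patient A: CrCl = (140 − 60) × 124.5 / (72 × 3.4) × 0.85 = 9960.0 / 244.80 × 0.85 ≈ 34.6 mL/min
Patient B: CrCl = (140 − 84) × 61 / (72 × 2.83) = 3416.0 / 203.76 ≈ 16.8 mL/min
|34.6 − 16.8| = 17.8 mL/min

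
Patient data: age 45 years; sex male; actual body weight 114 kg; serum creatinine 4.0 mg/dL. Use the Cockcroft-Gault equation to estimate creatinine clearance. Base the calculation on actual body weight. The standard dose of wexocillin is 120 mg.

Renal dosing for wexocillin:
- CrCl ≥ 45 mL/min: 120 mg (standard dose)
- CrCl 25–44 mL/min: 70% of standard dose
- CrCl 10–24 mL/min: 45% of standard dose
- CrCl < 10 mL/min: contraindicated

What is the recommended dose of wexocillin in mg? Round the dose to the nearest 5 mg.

CrCl = (140 − 45) × 114 / (72 × 4) = 10830.0 / 288.00 ≈ 37.6 mL/min
CrCl ≈ 38 mL/min → bracket 25–44 mL/min.
70% of 120 mg = 84 mg → 85 mg

85 mg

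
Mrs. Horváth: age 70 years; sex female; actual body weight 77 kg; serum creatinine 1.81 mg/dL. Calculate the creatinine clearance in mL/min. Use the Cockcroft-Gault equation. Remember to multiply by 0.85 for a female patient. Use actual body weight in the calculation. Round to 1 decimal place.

35.2 mL/min

CrCl = (140 − 70) × 77 / (72 × 1.81) × 0.85 = 5390.0 / 130.32 × 0.85 ≈ 35.2 mL/min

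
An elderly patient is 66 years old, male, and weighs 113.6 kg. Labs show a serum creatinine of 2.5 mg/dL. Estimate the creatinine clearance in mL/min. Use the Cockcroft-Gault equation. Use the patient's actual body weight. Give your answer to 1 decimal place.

46.7 mL/min

CrCl = (140 − 66) × 113.6 / (72 × 2.5) = 8406.4 / 180.00 ≈ 46.7 mL/min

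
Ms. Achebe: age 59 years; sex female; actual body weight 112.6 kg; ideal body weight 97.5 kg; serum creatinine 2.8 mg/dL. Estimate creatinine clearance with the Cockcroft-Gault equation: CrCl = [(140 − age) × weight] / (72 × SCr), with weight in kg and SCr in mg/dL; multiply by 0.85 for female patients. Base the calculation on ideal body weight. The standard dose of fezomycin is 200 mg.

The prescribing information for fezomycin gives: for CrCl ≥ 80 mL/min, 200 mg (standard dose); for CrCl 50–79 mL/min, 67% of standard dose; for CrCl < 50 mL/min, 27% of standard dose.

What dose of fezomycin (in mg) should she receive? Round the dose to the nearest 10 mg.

CrCl = (140 − 59) × 97.5 / (72 × 2.8) × 0.85 = 7897.5 / 201.60 × 0.85 ≈ 33.3 mL/min
CrCl ≈ 33 mL/min → bracket < 50 mL/min.
27% of 200 mg = 54 mg → 50 mg

50 mg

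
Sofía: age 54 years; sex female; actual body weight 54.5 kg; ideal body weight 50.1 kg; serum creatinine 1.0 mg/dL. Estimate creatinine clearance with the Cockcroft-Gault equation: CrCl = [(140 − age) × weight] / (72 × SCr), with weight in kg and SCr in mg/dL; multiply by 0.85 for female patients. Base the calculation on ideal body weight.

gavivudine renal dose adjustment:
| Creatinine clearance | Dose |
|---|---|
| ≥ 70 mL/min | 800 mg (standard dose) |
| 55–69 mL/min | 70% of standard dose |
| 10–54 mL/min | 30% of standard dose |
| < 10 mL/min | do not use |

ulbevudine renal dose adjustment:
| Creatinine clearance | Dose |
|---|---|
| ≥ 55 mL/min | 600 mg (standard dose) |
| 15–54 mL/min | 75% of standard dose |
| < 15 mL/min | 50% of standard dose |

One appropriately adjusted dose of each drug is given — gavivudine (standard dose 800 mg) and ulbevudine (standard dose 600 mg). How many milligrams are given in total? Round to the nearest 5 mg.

CrCl = (140 − 54) × 50.1 / (72 × 1) × 0.85 = 4308.6 / 72.00 × 0.85 ≈ 50.9 mL/min
CrCl ≈ 51 mL/min.
gavivudine: 10–54 mL/min → 30% of 800 mg = 240 mg.
ulbevudine: 15–54 mL/min → 75% of 600 mg = 450 mg.
Total = 240 + 450 = 690 mg.

690 mg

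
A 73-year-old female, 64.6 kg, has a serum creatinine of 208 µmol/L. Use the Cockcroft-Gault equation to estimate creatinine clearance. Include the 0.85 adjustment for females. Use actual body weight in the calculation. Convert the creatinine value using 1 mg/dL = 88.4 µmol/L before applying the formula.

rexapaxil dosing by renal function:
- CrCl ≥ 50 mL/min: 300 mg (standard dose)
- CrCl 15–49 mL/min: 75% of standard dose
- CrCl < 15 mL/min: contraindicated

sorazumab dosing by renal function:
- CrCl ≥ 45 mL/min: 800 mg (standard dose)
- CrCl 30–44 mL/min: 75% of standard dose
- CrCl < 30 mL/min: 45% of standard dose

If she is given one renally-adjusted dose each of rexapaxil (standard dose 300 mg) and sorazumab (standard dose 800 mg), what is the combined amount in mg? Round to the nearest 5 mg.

SCr = 208 / 88.4 = 2.353 mg/dL
CrCl = (140 − 73) × 64.6 / (72 × 2.353) × 0.85 = 4328.2 / 169.42 × 0.85 ≈ 21.7 mL/min
CrCl ≈ 22 mL/min.
rexapaxil: 15–49 mL/min → 75% of 300 mg = 225 mg.
sorazumab: < 30 mL/min → 45% of 800 mg = 360 mg.
Total = 225 + 360 = 585 mg.

585 mg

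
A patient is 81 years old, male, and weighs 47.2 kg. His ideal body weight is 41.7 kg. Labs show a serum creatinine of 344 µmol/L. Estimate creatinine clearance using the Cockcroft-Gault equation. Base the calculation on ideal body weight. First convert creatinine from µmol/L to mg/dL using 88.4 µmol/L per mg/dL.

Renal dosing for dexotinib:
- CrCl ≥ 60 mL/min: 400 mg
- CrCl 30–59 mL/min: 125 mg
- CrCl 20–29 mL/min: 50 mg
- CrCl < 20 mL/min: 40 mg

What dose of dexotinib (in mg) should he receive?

SCr = 344 / 88.4 = 3.891 mg/dL
CrCl = (140 − 81) × 41.7 / (72 × 3.891) = 2460.3 / 280.15 ≈ 8.8 mL/min
CrCl ≈ 9 mL/min → bracket < 20 mL/min.
Dose for this bracket: 40 mg.

40 mg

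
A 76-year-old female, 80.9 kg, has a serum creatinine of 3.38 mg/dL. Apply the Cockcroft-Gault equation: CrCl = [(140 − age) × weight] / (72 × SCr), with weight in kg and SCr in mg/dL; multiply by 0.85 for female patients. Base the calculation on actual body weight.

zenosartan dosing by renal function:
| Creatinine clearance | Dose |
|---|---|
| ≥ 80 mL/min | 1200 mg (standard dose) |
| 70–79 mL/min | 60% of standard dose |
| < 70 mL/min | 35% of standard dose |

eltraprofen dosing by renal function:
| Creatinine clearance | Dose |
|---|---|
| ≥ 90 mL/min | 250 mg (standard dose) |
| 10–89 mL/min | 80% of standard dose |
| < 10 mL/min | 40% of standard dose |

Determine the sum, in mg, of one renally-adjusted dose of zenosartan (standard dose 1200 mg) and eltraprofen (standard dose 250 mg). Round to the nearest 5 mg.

CrCl = (140 − 76) × 80.9 / (72 × 3.38) × 0.85 = 5177.6 / 243.36 × 0.85 ≈ 18.1 mL/min
CrCl ≈ 18 mL/min.
zenosartan: < 70 mL/min → 35% of 1200 mg = 420 mg.
eltraprofen: 10–89 mL/min → 80% of 250 mg = 200 mg.
Total = 420 + 200 = 620 mg.

620 mg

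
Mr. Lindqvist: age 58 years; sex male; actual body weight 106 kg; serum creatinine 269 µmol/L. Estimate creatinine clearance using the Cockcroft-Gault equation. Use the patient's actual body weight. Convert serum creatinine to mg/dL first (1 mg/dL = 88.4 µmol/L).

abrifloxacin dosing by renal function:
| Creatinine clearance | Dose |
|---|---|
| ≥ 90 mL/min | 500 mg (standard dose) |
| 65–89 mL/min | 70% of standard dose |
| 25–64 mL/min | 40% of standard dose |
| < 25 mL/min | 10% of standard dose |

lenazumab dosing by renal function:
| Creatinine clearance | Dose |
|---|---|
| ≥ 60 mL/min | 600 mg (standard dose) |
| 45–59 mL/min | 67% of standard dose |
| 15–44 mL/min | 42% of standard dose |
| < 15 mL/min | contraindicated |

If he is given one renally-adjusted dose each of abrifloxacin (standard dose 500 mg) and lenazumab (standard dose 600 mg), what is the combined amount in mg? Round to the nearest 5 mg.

SCr = 269 / 88.4 = 3.043 mg/dL
CrCl = (140 − 58) × 106 / (72 × 3.043) = 8692.0 / 219.10 ≈ 39.7 mL/min
CrCl ≈ 40 mL/min.
abrifloxacin: 25–64 mL/min → 40% of 500 mg = 200 mg.
lenazumab: 15–44 mL/min → 42% of 600 mg = 252 mg.
Total = 200 + 252 = 452 mg.

450 mg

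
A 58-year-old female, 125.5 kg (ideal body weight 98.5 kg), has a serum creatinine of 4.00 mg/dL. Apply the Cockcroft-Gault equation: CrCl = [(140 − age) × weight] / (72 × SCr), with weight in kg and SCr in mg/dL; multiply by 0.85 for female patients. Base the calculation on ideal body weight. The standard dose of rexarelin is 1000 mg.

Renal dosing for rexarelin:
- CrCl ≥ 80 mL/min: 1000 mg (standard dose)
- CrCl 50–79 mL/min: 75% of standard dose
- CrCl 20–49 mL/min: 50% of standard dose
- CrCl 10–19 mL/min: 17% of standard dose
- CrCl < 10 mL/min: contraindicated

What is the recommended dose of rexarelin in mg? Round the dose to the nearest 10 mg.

500 mg

CrCl = (140 − 58) × 98.5 / (72 × 4) × 0.85 = 8077.0 / 288.00 × 0.85 ≈ 23.8 mL/min
CrCl ≈ 24 mL/min → bracket 20–49 mL/min.
50% of 1000 mg = 500 mg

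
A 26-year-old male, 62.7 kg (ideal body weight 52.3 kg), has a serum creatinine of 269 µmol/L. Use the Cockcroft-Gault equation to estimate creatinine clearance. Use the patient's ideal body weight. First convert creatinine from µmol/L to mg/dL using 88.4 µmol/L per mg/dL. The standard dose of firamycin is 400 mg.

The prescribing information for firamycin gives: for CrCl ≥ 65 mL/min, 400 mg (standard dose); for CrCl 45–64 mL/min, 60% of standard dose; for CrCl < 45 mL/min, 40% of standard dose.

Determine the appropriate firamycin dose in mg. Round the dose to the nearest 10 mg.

160 mg

SCr = 269 / 88.4 = 3.043 mg/dL
CrCl = (140 − 26) × 52.3 / (72 × 3.043) = 5962.2 / 219.10 ≈ 27.2 mL/min
CrCl ≈ 27 mL/min → bracket < 45 mL/min.
40% of 400 mg = 160 mg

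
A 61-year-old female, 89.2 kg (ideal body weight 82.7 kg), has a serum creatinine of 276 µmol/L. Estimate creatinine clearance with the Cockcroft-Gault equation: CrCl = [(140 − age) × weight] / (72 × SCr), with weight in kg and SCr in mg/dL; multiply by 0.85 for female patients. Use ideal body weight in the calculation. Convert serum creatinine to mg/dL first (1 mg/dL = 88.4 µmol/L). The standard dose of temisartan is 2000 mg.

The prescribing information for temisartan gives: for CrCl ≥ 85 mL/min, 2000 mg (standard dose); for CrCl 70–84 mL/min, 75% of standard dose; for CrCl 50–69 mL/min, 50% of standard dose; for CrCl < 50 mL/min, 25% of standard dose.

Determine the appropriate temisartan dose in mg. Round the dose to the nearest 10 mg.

SCr = 276 / 88.4 = 3.122 mg/dL
CrCl = (140 − 61) × 82.7 / (72 × 3.122) × 0.85 = 6533.3 / 224.78 × 0.85 ≈ 24.7 mL/min
CrCl ≈ 25 mL/min → bracket < 50 mL/min.
25% of 2000 mg = 500 mg

500 mg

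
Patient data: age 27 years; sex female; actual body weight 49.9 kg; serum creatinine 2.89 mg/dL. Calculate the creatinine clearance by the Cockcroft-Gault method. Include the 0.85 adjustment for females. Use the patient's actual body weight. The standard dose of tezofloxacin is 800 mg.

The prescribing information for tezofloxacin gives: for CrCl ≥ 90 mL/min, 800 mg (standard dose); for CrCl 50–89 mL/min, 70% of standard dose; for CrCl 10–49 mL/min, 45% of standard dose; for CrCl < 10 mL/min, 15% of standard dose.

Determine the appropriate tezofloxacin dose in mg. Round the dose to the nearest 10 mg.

CrCl = (140 − 27) × 49.9 / (72 × 2.89) × 0.85 = 5638.7 / 208.08 × 0.85 ≈ 23.0 mL/min
CrCl ≈ 23 mL/min → bracket 10–49 mL/min.
45% of 800 mg = 360 mg

360 mg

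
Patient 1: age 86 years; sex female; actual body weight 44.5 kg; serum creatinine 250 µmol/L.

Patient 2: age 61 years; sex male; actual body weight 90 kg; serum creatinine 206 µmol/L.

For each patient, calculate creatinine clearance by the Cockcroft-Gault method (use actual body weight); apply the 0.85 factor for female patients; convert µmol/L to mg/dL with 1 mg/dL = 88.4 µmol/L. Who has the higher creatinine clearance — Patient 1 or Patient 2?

Patient 2

Patient 1: SCr = 250 / 88.4 = 2.828 mg/dL
Patient 1: CrCl = (140 − 86) × 44.5 / (72 × 2.828) × 0.85 = 2403.0 / 203.62 × 0.85 ≈ 10.0 mL/min
Patient 2: SCr = 206 / 88.4 = 2.33 mg/dL
Patient 2: CrCl = (140 − 61) × 90 / (72 × 2.33) = 7110.0 / 167.76 ≈ 42.4 mL/min
10.0 vs 42.4 mL/min → Patient 2 is higher.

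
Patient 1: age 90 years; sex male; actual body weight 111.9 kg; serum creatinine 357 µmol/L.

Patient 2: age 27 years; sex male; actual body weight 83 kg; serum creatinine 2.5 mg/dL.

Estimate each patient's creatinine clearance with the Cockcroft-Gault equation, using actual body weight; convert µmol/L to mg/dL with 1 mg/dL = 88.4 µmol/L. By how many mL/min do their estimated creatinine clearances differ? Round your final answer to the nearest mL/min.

33 mL/min

Patient 1: SCr = 357 / 88.4 = 4.038 mg/dL
Patient 1: CrCl = (140 − 90) × 111.9 / (72 × 4.038) = 5595.0 / 290.74 ≈ 19.2 mL/min
Patient 2: CrCl = (140 − 27) × 83 / (72 × 2.5) = 9379.0 / 180.00 ≈ 52.1 mL/min
|19.2 − 52.1| = 32.9 mL/min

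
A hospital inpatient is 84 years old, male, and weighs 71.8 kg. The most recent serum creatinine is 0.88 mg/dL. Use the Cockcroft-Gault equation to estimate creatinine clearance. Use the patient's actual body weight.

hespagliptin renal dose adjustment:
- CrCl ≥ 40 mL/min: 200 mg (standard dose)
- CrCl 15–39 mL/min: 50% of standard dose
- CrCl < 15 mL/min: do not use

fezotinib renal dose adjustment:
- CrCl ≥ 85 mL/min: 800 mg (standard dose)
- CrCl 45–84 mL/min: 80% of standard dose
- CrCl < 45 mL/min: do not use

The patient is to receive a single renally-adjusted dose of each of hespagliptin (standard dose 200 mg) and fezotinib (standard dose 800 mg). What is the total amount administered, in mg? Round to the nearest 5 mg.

840 mg

CrCl = (140 − 84) × 71.8 / (72 × 0.88) = 4020.8 / 63.36 ≈ 63.5 mL/min
CrCl ≈ 63 mL/min.
hespagliptin: ≥ 40 mL/min → 100% of 200 mg = 200 mg.
fezotinib: 45–84 mL/min → 80% of 800 mg = 640 mg.
Total = 200 + 640 = 840 mg.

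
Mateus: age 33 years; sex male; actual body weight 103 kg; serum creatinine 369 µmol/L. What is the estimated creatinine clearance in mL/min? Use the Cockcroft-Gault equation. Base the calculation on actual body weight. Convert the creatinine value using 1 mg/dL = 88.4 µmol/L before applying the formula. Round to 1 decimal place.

SCr = 369 / 88.4 = 4.174 mg/dL
CrCl = (140 − 33) × 103 / (72 × 4.174) = 11021.0 / 300.53 ≈ 36.7 mL/min

36.7 mL/min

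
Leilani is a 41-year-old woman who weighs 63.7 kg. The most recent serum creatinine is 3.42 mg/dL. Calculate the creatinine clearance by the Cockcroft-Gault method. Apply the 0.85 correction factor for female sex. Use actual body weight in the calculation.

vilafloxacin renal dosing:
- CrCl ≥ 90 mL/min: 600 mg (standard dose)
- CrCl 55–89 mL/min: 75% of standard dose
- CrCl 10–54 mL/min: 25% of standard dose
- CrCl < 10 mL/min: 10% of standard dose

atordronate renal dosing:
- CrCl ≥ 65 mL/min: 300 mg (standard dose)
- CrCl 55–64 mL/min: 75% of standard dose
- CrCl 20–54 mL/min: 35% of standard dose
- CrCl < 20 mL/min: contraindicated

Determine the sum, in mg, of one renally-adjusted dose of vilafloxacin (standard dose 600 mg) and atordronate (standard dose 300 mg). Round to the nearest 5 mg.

CrCl = (140 − 41) × 63.7 / (72 × 3.42) × 0.85 = 6306.3 / 246.24 × 0.85 ≈ 21.8 mL/min
CrCl ≈ 22 mL/min.
vilafloxacin: 10–54 mL/min → 25% of 600 mg = 150 mg.
atordronate: 20–54 mL/min → 35% of 300 mg = 105 mg.
Total = 150 + 105 = 255 mg.

255 mg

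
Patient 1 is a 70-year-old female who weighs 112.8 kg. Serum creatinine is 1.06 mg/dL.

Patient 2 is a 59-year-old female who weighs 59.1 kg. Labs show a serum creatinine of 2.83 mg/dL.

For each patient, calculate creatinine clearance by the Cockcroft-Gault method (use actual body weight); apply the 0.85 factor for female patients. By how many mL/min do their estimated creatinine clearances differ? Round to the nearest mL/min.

68 mL/min

Patient 1: CrCl = (140 − 70) × 112.8 / (72 × 1.06) × 0.85 = 7896.0 / 76.32 × 0.85 ≈ 87.9 mL/min
Patient 2: CrCl = (140 − 59) × 59.1 / (72 × 2.83) × 0.85 = 4787.1 / 203.76 × 0.85 ≈ 20.0 mL/min
|87.9 − 20.0| = 67.9 mL/min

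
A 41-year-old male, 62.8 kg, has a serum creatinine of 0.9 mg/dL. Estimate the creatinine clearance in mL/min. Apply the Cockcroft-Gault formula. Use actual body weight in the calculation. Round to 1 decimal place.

CrCl = (140 − 41) × 62.8 / (72 × 0.9) = 6217.2 / 64.80 ≈ 95.9 mL/min

95.9 mL/min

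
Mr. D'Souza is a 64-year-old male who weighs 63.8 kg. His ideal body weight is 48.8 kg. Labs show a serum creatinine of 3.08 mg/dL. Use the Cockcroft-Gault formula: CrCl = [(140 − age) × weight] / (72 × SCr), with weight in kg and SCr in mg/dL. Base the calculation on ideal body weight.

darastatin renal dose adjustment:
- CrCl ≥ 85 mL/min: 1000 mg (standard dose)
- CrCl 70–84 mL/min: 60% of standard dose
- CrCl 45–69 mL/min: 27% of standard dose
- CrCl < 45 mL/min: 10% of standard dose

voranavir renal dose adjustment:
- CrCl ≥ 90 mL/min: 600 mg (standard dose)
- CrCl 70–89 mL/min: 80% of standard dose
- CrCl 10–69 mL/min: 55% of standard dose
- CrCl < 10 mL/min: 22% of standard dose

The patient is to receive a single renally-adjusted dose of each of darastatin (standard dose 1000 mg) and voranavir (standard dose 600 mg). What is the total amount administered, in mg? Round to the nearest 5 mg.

CrCl = (140 − 64) × 48.8 / (72 × 3.08) = 3708.8 / 221.76 ≈ 16.7 mL/min
CrCl ≈ 17 mL/min.
darastatin: < 45 mL/min → 10% of 1000 mg = 100 mg.
voranavir: 10–69 mL/min → 55% of 600 mg = 330 mg.
Total = 100 + 330 = 430 mg.

430 mg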